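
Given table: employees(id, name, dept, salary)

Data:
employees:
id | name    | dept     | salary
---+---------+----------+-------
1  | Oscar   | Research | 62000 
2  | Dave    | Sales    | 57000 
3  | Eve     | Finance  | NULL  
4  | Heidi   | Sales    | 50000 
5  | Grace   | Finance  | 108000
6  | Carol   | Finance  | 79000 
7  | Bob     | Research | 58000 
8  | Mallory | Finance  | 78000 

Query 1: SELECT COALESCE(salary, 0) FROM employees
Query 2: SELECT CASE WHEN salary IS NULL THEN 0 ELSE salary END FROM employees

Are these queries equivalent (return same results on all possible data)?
Yes, equivalent

Both queries return: [(0,), (50000,), (57000,), (58000,), (62000,), (78000,), (79000,), (108000,)]

Reason: COALESCE vs CASE for NULL handling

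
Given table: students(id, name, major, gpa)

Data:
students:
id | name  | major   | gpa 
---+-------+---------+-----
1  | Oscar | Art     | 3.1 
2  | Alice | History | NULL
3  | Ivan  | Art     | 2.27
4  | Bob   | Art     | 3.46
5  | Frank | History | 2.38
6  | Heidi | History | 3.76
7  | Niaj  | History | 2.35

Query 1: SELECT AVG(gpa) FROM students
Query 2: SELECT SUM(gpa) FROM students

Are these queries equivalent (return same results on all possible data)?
No, not equivalent

Query 1 returns: [(2.8866666666666667,)]
Query 2 returns: [(17.32,)]

Reason: AVG vs SUM give different aggregate values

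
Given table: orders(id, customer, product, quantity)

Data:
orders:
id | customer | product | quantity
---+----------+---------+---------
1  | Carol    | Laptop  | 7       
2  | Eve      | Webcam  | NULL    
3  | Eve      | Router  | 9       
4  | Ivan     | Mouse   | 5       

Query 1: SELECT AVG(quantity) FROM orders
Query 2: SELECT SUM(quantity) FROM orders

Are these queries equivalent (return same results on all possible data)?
No, not equivalent

Query 1 returns: [(7.0,)]
Query 2 returns: [(21,)]

Reason: AVG vs SUM give different aggregate values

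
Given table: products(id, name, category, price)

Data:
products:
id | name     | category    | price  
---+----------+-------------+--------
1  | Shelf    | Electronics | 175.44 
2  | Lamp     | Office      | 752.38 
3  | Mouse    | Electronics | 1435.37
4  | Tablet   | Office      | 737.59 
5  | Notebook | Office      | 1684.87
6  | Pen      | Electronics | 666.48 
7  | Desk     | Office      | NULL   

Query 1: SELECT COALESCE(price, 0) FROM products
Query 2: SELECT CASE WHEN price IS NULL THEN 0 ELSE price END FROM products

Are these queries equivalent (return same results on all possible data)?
Yes, equivalent

Both queries return: [(0,), (175.44,), (666.48,), (737.59,), (752.38,), (1435.37,), (1684.87,)]

Reason: COALESCE vs CASE for NULL handling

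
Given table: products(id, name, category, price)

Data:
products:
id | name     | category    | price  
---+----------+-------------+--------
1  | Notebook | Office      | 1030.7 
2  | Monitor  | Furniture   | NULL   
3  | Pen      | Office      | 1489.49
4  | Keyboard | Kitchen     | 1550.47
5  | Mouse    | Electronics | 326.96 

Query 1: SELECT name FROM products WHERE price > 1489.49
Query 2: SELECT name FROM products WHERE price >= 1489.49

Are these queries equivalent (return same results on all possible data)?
No, not equivalent

Query 1 returns: [('Keyboard',)]
Query 2 returns: [('Pen',), ('Keyboard',)]

Reason: > vs >= gives different results when price = 1489.49 exists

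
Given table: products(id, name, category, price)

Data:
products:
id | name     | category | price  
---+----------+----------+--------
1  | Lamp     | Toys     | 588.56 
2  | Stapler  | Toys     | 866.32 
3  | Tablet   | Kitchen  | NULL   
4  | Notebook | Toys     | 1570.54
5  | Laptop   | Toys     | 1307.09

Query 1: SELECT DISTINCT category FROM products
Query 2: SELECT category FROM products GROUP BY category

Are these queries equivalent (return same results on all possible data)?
Yes, equivalent

Both queries return: [('Kitchen',), ('Toys',)]

Reason: Both get unique categorys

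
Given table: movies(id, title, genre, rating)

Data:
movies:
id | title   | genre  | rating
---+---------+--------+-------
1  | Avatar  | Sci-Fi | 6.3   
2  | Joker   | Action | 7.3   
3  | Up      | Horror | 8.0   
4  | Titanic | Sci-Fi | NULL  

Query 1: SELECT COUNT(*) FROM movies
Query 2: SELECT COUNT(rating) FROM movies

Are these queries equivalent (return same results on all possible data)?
No, not equivalent

Query 1 returns: [(4,)]
Query 2 returns: [(3,)]

Reason: COUNT(*) includes NULLs, COUNT(column) excludes them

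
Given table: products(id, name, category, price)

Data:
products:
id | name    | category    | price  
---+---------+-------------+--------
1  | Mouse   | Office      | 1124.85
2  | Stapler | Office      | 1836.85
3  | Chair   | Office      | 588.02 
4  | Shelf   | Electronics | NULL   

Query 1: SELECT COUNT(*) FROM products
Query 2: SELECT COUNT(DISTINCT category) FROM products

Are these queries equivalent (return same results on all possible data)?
No, not equivalent

Query 1 returns: [(4,)]
Query 2 returns: [(2,)]

Reason: COUNT(*) counts rows, COUNT(DISTINCT category) counts unique categorys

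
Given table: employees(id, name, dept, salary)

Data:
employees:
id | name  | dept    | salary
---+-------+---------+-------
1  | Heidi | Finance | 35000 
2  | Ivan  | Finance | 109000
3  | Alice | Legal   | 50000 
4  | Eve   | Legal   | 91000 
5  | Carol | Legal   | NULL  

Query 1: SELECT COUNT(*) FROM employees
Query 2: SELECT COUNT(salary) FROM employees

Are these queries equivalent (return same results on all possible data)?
No, not equivalent

Query 1 returns: [(5,)]
Query 2 returns: [(4,)]

Reason: COUNT(*) includes NULLs, COUNT(column) excludes them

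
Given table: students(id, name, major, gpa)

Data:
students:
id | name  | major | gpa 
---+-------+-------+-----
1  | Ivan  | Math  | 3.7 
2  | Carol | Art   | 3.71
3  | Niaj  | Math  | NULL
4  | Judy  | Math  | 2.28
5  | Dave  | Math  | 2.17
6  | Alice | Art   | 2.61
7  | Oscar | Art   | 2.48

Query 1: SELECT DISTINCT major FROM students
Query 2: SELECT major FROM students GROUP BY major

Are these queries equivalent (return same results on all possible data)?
Yes, equivalent

Both queries return: [('Art',), ('Math',)]

Reason: Both get unique majors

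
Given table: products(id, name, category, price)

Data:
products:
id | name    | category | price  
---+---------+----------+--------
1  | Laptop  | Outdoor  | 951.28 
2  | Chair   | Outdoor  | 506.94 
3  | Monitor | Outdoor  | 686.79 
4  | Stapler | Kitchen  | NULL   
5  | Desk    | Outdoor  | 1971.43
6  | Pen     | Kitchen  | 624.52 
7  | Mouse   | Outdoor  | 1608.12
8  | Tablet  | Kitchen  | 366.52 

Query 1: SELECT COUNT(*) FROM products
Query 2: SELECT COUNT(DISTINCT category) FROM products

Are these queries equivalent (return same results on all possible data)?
No, not equivalent

Query 1 returns: [(8,)]
Query 2 returns: [(2,)]

Reason: COUNT(*) counts rows, COUNT(DISTINCT category) counts unique categorys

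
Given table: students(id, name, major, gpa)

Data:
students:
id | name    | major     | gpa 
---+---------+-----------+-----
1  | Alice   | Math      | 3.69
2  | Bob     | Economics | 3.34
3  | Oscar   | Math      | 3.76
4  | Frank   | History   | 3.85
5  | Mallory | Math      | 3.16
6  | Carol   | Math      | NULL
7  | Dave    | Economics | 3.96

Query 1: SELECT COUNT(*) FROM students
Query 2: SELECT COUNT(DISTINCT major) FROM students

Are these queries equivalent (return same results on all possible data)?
No, not equivalent

Query 1 returns: [(7,)]
Query 2 returns: [(3,)]

Reason: COUNT(*) counts rows, COUNT(DISTINCT major) counts unique majors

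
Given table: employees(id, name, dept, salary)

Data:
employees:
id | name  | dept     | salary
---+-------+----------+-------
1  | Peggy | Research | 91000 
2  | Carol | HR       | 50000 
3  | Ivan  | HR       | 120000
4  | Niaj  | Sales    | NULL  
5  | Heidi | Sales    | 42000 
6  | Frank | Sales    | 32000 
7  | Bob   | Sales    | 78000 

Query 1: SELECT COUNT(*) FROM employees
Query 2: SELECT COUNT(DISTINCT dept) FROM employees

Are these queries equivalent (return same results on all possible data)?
No, not equivalent

Query 1 returns: [(7,)]
Query 2 returns: [(3,)]

Reason: COUNT(*) counts rows, COUNT(DISTINCT dept) counts unique depts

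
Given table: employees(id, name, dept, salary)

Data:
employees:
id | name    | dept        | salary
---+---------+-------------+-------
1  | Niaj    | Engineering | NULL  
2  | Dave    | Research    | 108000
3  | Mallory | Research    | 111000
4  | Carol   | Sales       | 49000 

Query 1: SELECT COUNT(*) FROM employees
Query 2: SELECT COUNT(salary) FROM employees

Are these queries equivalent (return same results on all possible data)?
No, not equivalent

Query 1 returns: [(4,)]
Query 2 returns: [(3,)]

Reason: COUNT(*) includes NULLs, COUNT(column) excludes them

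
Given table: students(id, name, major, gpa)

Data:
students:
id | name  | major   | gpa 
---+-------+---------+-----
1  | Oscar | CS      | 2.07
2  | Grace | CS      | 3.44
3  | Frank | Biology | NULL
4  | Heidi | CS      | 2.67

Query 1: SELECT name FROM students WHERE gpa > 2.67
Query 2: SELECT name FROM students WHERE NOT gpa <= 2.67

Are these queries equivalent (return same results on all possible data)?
Yes, equivalent

Both queries return: [('Grace',)]

Reason: Both filter gpa > 2.67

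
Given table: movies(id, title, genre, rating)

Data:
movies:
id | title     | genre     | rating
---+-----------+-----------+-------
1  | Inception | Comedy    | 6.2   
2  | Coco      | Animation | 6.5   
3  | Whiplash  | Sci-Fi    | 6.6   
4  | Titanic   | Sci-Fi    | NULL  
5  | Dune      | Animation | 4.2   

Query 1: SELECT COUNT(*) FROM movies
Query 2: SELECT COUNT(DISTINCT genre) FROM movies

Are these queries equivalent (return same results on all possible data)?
No, not equivalent

Query 1 returns: [(5,)]
Query 2 returns: [(3,)]

Reason: COUNT(*) counts rows, COUNT(DISTINCT genre) counts unique genres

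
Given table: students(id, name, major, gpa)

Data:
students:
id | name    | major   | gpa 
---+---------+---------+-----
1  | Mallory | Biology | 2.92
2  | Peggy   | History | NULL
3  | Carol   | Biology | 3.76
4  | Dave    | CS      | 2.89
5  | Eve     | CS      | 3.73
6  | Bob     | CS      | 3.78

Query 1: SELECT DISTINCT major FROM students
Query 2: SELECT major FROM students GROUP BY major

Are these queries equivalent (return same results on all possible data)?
Yes, equivalent

Both queries return: [('Biology',), ('CS',), ('History',)]

Reason: Both get unique majors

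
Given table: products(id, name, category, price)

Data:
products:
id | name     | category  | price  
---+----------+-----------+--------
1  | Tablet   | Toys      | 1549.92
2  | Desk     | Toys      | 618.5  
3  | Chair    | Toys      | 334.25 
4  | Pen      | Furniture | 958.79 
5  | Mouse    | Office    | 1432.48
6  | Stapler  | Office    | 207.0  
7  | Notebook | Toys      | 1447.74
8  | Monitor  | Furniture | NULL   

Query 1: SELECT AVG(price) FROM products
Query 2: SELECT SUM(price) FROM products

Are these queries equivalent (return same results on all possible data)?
No, not equivalent

Query 1 returns: [(935.5257142857143,)]
Query 2 returns: [(6548.68,)]

Reason: AVG vs SUM give different aggregate values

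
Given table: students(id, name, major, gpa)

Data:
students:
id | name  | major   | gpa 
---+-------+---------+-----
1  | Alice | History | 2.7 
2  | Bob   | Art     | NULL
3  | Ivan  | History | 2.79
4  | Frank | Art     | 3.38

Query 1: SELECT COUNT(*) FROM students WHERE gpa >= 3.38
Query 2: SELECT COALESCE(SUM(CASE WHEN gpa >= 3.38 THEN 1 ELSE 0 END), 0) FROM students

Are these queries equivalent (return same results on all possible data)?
Yes, equivalent

Both queries return: [(1,)]

Reason: COUNT with WHERE vs conditional SUM (COALESCE handles empty-table NULL)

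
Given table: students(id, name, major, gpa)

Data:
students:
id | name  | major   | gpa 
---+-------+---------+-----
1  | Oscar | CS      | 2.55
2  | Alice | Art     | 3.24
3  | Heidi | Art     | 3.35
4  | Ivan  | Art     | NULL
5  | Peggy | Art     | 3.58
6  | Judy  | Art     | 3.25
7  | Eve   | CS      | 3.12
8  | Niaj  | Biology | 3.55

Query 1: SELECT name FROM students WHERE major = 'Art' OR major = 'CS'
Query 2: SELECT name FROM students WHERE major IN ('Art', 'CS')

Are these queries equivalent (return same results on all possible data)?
Yes, equivalent

Both queries return: [('Alice',), ('Eve',), ('Heidi',), ('Ivan',), ('Judy',), ('Oscar',), ('Peggy',)]

Reason: OR vs IN are equivalent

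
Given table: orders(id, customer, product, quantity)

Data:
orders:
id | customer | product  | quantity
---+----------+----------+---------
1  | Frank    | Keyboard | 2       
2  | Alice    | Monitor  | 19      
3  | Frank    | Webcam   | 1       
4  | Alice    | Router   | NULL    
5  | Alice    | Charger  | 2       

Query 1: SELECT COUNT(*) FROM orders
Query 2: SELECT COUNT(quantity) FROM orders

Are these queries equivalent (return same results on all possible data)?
No, not equivalent

Query 1 returns: [(5,)]
Query 2 returns: [(4,)]

Reason: COUNT(*) includes NULLs, COUNT(column) excludes them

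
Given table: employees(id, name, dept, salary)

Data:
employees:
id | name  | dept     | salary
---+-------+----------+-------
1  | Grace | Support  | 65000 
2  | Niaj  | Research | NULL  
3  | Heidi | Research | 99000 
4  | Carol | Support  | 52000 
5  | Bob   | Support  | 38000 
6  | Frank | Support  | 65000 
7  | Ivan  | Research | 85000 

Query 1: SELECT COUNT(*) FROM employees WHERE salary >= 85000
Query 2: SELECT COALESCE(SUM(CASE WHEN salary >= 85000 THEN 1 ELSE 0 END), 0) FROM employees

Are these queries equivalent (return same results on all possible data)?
Yes, equivalent

Both queries return: [(2,)]

Reason: COUNT with WHERE vs conditional SUM (COALESCE handles empty-table NULL)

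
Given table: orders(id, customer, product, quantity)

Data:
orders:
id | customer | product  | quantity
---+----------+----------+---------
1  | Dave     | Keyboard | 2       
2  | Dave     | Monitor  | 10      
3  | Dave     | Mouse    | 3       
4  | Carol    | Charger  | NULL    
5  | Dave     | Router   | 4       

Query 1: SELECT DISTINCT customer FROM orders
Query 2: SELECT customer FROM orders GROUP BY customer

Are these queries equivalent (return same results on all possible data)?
Yes, equivalent

Both queries return: [('Carol',), ('Dave',)]

Reason: Both get unique customers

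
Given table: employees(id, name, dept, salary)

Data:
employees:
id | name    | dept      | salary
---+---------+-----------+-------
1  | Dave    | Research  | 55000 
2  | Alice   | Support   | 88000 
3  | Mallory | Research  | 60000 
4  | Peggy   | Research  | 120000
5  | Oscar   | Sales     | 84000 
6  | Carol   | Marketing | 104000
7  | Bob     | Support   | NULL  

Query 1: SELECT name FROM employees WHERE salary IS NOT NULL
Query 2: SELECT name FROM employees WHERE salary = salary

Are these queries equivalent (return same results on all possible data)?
Yes, equivalent

Both queries return: [('Alice',), ('Carol',), ('Dave',), ('Mallory',), ('Oscar',), ('Peggy',)]

Reason: IS NOT NULL vs self-equality (both exclude NULLs)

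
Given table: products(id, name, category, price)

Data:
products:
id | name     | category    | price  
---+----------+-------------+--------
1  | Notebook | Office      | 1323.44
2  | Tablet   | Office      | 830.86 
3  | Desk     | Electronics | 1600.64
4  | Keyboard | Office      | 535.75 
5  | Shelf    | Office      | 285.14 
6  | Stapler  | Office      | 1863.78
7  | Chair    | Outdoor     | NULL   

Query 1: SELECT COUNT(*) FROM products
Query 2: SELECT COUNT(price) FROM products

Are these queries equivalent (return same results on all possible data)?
No, not equivalent

Query 1 returns: [(7,)]
Query 2 returns: [(6,)]

Reason: COUNT(*) includes NULLs, COUNT(column) excludes them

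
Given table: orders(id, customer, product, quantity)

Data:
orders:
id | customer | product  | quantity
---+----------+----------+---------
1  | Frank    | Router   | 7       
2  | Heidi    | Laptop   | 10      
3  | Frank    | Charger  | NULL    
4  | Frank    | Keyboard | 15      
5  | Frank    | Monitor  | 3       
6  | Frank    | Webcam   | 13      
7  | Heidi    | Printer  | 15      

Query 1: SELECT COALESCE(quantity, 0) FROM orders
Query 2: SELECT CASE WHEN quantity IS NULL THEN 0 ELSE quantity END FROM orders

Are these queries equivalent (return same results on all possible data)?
Yes, equivalent

Both queries return: [(0,), (3,), (7,), (10,), (13,), (15,), (15,)]

Reason: COALESCE vs CASE for NULL handling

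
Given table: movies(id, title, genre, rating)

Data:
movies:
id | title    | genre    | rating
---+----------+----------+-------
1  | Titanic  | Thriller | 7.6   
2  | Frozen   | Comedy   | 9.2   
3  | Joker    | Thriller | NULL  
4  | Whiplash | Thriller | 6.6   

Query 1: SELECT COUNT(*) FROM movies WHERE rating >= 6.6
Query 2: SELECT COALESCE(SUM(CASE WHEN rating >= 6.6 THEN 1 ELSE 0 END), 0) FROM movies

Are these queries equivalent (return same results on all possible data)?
Yes, equivalent

Both queries return: [(3,)]

Reason: COUNT with WHERE vs conditional SUM (COALESCE handles empty-table NULL)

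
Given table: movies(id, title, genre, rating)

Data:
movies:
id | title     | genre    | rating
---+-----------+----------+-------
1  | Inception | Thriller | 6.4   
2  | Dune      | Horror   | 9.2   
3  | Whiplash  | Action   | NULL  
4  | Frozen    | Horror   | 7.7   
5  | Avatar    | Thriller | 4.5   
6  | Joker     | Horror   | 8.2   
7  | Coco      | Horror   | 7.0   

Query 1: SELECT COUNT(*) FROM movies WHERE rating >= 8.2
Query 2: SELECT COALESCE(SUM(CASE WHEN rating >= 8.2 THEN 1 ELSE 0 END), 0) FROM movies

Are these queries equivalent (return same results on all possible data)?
Yes, equivalent

Both queries return: [(2,)]

Reason: COUNT with WHERE vs conditional SUM (COALESCE handles empty-table NULL)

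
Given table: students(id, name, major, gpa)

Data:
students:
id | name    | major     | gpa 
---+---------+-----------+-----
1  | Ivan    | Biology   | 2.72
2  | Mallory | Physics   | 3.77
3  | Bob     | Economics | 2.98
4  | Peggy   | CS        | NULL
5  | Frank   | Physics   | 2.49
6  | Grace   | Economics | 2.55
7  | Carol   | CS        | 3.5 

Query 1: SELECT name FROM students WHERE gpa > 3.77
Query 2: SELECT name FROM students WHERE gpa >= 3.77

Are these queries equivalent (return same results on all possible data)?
No, not equivalent

Query 1 returns: []
Query 2 returns: [('Mallory',)]

Reason: > vs >= gives different results when gpa = 3.77 exists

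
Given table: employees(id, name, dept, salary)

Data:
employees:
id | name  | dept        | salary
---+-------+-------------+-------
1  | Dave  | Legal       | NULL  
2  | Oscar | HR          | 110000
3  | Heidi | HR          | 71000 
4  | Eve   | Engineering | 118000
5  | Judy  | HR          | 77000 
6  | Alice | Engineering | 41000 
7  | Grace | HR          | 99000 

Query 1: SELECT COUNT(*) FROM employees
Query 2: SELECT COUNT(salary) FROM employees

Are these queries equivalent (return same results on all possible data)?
No, not equivalent

Query 1 returns: [(7,)]
Query 2 returns: [(6,)]

Reason: COUNT(*) includes NULLs, COUNT(column) excludes them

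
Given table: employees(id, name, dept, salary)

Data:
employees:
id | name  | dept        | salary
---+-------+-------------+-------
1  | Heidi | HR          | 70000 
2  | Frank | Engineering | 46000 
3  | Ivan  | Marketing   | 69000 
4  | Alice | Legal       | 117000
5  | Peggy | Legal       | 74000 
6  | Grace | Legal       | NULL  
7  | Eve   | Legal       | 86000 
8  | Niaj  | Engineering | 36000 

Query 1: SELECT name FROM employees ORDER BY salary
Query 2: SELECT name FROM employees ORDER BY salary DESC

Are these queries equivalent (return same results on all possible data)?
No, not equivalent

Query 1 returns: [('Grace',), ('Niaj',), ('Frank',), ('Ivan',), ('Heidi',), ('Peggy',), ('Eve',), ('Alice',)]
Query 2 returns: [('Alice',), ('Eve',), ('Peggy',), ('Heidi',), ('Ivan',), ('Frank',), ('Niaj',), ('Grace',)]

Reason: ASC vs DESC gives opposite ordering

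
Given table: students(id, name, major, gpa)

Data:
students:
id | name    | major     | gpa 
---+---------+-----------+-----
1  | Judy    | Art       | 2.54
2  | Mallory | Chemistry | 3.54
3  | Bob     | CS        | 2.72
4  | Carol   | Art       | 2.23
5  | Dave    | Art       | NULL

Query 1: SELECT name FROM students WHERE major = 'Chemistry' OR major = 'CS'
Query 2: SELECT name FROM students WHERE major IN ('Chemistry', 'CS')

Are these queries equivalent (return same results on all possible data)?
Yes, equivalent

Both queries return: [('Bob',), ('Mallory',)]

Reason: OR vs IN are equivalent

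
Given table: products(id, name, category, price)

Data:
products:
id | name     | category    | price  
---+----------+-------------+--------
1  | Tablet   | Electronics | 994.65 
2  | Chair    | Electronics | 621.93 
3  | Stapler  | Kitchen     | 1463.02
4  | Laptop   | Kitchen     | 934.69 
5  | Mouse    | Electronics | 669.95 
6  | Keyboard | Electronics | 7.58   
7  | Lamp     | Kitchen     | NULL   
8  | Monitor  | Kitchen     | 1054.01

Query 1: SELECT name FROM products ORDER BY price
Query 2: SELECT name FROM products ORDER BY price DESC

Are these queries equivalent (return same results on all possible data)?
No, not equivalent

Query 1 returns: [('Lamp',), ('Keyboard',), ('Chair',), ('Mouse',), ('Laptop',), ('Tablet',), ('Monitor',), ('Stapler',)]
Query 2 returns: [('Stapler',), ('Monitor',), ('Tablet',), ('Laptop',), ('Mouse',), ('Chair',), ('Keyboard',), ('Lamp',)]

Reason: ASC vs DESC gives opposite ordering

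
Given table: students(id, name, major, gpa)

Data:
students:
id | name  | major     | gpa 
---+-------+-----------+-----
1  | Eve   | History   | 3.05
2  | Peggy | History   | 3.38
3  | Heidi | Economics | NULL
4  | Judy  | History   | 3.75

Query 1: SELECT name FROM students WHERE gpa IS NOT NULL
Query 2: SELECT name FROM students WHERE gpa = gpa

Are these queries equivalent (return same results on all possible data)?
Yes, equivalent

Both queries return: [('Eve',), ('Judy',), ('Peggy',)]

Reason: IS NOT NULL vs self-equality (both exclude NULLs)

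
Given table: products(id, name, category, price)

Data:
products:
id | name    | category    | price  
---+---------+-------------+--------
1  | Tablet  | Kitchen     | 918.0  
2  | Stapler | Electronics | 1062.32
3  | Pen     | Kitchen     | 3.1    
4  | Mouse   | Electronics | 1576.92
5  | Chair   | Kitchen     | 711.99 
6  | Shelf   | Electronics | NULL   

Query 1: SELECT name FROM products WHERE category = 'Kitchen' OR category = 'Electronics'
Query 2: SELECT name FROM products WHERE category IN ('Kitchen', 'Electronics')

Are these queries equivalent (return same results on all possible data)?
Yes, equivalent

Both queries return: [('Chair',), ('Mouse',), ('Pen',), ('Shelf',), ('Stapler',), ('Tablet',)]

Reason: OR vs IN are equivalent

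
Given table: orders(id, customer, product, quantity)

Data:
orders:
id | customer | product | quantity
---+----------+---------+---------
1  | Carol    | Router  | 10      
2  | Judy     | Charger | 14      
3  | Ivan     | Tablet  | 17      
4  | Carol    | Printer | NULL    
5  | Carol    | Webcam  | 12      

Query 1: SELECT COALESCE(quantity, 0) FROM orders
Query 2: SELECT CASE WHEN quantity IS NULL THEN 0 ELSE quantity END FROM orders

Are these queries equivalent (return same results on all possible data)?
Yes, equivalent

Both queries return: [(0,), (10,), (12,), (14,), (17,)]

Reason: COALESCE vs CASE for NULL handling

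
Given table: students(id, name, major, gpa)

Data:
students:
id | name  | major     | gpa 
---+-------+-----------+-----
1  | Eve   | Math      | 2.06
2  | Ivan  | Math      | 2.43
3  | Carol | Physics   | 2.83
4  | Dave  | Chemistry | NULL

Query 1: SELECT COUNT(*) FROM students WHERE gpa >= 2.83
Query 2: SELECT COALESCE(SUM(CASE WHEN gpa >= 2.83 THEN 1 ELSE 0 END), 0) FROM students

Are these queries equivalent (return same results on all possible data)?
Yes, equivalent

Both queries return: [(1,)]

Reason: COUNT with WHERE vs conditional SUM (COALESCE handles empty-table NULL)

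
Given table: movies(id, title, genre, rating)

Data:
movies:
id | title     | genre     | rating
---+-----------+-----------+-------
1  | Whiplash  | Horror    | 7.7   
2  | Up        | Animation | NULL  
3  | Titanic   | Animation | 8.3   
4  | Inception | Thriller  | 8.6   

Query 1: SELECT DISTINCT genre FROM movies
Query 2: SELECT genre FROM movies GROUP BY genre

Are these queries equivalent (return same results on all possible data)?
Yes, equivalent

Both queries return: [('Animation',), ('Horror',), ('Thriller',)]

Reason: Both get unique genres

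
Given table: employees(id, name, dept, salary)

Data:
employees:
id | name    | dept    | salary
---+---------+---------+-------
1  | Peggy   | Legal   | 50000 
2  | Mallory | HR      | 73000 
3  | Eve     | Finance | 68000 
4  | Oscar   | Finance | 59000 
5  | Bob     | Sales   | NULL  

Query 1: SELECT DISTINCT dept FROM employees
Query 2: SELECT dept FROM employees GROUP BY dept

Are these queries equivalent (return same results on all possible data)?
Yes, equivalent

Both queries return: [('Finance',), ('HR',), ('Legal',), ('Sales',)]

Reason: Both get unique depts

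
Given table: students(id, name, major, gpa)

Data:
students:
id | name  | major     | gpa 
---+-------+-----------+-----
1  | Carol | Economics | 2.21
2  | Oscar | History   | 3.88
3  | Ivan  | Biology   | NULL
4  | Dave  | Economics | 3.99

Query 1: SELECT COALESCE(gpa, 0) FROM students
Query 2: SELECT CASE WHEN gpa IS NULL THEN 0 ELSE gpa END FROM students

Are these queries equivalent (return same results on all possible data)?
Yes, equivalent

Both queries return: [(0,), (2.21,), (3.88,), (3.99,)]

Reason: COALESCE vs CASE for NULL handling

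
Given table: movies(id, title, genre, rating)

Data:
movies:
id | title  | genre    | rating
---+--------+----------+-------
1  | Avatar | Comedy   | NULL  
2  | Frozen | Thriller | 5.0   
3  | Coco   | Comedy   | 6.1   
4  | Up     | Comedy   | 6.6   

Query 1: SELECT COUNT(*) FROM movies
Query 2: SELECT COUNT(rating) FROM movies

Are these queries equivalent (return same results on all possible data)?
No, not equivalent

Query 1 returns: [(4,)]
Query 2 returns: [(3,)]

Reason: COUNT(*) includes NULLs, COUNT(column) excludes them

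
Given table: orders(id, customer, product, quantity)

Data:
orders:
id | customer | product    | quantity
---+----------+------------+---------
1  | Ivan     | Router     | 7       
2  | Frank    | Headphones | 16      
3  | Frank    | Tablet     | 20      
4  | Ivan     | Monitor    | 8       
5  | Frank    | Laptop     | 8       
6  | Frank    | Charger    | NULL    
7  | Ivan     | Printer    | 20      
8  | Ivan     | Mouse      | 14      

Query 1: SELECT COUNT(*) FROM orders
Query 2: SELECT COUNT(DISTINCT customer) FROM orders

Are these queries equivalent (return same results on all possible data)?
No, not equivalent

Query 1 returns: [(8,)]
Query 2 returns: [(2,)]

Reason: COUNT(*) counts rows, COUNT(DISTINCT customer) counts unique customers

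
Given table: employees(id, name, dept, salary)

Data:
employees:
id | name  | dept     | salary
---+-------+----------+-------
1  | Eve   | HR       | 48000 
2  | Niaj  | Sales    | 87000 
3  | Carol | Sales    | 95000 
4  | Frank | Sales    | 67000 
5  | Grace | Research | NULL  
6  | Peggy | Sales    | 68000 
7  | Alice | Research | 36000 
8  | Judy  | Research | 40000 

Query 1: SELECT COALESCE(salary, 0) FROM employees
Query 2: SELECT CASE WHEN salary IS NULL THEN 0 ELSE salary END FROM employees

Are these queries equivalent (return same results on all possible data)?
Yes, equivalent

Both queries return: [(0,), (36000,), (40000,), (48000,), (67000,), (68000,), (87000,), (95000,)]

Reason: COALESCE vs CASE for NULL handling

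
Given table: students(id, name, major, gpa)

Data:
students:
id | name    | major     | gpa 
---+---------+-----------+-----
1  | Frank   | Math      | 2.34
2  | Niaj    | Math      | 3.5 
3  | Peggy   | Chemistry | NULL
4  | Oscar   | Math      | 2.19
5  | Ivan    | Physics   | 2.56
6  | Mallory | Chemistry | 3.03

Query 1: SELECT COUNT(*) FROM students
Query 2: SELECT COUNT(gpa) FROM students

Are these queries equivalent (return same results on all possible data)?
No, not equivalent

Query 1 returns: [(6,)]
Query 2 returns: [(5,)]

Reason: COUNT(*) includes NULLs, COUNT(column) excludes them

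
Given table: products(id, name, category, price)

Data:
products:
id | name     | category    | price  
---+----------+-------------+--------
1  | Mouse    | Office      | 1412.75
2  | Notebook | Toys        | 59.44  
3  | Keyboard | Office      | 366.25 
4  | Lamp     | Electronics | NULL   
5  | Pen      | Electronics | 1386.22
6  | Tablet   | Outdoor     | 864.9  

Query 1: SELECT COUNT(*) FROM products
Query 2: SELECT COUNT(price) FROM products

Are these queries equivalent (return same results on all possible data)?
No, not equivalent

Query 1 returns: [(6,)]
Query 2 returns: [(5,)]

Reason: COUNT(*) includes NULLs, COUNT(column) excludes them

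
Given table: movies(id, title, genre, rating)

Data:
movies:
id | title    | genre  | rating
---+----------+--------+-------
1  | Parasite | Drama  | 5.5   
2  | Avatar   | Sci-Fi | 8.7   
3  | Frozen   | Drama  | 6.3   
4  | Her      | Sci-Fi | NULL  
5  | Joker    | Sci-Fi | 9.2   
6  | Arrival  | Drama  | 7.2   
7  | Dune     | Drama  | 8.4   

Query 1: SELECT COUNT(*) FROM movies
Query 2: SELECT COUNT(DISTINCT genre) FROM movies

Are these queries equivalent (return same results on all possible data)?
No, not equivalent

Query 1 returns: [(7,)]
Query 2 returns: [(2,)]

Reason: COUNT(*) counts rows, COUNT(DISTINCT genre) counts unique genres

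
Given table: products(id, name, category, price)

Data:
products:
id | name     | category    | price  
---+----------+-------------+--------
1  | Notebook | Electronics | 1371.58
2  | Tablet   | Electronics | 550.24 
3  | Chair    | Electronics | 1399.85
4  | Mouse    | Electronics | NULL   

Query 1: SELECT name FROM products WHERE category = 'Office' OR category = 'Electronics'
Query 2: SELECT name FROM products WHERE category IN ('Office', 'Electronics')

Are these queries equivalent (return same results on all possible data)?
Yes, equivalent

Both queries return: [('Chair',), ('Mouse',), ('Notebook',), ('Tablet',)]

Reason: OR vs IN are equivalent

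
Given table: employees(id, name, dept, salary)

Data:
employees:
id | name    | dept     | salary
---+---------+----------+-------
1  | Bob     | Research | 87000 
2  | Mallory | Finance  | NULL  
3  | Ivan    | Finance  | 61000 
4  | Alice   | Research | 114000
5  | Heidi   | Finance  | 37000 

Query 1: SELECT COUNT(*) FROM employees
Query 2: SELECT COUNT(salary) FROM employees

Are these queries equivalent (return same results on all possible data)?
No, not equivalent

Query 1 returns: [(5,)]
Query 2 returns: [(4,)]

Reason: COUNT(*) includes NULLs, COUNT(column) excludes them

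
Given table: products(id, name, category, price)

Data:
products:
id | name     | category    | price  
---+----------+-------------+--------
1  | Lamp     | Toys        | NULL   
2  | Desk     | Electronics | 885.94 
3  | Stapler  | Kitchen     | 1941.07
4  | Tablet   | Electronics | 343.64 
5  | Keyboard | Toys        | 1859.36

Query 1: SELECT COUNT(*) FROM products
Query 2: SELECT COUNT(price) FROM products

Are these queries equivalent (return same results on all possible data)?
No, not equivalent

Query 1 returns: [(5,)]
Query 2 returns: [(4,)]

Reason: COUNT(*) includes NULLs, COUNT(column) excludes them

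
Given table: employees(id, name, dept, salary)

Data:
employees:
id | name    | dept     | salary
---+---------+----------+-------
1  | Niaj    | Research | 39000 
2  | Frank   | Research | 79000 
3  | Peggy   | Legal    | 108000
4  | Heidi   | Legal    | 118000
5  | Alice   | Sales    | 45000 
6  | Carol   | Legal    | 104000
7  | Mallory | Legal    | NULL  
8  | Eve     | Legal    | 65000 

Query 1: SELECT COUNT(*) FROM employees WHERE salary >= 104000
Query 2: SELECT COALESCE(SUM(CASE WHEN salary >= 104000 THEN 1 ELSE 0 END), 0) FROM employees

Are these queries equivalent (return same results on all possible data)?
Yes, equivalent

Both queries return: [(3,)]

Reason: COUNT with WHERE vs conditional SUM (COALESCE handles empty-table NULL)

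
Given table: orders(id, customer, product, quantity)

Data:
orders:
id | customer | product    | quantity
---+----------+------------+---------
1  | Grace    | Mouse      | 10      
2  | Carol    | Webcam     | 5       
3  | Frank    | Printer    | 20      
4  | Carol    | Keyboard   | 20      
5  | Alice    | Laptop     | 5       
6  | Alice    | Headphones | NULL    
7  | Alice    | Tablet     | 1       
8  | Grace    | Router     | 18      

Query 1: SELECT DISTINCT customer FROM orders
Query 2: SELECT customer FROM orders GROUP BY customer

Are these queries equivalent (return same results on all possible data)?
Yes, equivalent

Both queries return: [('Alice',), ('Carol',), ('Frank',), ('Grace',)]

Reason: Both get unique customers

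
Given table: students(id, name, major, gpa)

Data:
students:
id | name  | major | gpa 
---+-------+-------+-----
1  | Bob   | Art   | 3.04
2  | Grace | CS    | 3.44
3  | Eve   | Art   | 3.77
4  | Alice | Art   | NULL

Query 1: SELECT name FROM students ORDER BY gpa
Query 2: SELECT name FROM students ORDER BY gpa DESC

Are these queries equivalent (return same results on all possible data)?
No, not equivalent

Query 1 returns: [('Alice',), ('Bob',), ('Grace',), ('Eve',)]
Query 2 returns: [('Eve',), ('Grace',), ('Bob',), ('Alice',)]

Reason: ASC vs DESC gives opposite ordering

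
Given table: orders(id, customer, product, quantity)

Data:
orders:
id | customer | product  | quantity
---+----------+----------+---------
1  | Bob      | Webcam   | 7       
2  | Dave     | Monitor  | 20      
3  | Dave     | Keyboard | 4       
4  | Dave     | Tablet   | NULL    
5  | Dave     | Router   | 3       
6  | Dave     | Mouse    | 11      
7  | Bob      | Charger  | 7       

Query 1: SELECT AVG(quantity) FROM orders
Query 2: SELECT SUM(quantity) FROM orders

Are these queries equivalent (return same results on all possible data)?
No, not equivalent

Query 1 returns: [(8.666666666666666,)]
Query 2 returns: [(52,)]

Reason: AVG vs SUM give different aggregate values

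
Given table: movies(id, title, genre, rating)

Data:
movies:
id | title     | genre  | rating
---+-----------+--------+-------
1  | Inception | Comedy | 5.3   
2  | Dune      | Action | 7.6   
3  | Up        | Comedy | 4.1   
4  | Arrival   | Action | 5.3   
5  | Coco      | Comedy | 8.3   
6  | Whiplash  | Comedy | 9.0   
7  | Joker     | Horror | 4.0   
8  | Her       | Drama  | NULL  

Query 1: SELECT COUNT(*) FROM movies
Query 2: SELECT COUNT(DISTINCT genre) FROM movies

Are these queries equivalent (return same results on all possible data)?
No, not equivalent

Query 1 returns: [(8,)]
Query 2 returns: [(4,)]

Reason: COUNT(*) counts rows, COUNT(DISTINCT genre) counts unique genres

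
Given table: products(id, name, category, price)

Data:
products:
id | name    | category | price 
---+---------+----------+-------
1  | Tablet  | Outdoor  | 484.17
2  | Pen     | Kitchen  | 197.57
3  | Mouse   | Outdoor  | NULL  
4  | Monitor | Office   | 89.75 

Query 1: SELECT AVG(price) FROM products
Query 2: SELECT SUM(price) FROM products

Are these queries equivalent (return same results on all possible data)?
No, not equivalent

Query 1 returns: [(257.16333333333336,)]
Query 2 returns: [(771.49,)]

Reason: AVG vs SUM give different aggregate values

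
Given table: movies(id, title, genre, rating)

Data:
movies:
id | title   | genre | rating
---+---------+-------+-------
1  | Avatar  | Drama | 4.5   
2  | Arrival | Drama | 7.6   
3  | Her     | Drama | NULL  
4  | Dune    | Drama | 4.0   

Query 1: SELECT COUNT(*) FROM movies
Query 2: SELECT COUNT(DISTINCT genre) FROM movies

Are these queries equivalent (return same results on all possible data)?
No, not equivalent

Query 1 returns: [(4,)]
Query 2 returns: [(1,)]

Reason: COUNT(*) counts rows, COUNT(DISTINCT genre) counts unique genres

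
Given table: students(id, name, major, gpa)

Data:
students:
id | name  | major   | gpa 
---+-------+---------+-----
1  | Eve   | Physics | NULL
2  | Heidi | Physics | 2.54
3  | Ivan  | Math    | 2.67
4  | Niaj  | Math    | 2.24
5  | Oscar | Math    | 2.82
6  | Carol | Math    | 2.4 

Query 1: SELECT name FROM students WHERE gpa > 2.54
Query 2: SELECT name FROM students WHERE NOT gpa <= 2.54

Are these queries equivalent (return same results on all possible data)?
Yes, equivalent

Both queries return: [('Ivan',), ('Oscar',)]

Reason: Both filter gpa > 2.54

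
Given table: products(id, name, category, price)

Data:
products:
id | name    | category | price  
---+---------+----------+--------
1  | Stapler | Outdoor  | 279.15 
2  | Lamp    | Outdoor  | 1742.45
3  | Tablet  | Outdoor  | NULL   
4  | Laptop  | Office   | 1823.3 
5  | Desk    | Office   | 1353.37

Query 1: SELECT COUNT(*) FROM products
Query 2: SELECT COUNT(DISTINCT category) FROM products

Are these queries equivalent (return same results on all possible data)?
No, not equivalent

Query 1 returns: [(5,)]
Query 2 returns: [(2,)]

Reason: COUNT(*) counts rows, COUNT(DISTINCT category) counts unique categorys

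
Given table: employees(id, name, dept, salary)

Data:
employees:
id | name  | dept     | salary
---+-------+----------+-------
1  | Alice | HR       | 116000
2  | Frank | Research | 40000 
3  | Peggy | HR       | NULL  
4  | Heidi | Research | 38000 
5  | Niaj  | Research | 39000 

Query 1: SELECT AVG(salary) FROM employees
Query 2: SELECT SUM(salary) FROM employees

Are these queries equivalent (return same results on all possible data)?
No, not equivalent

Query 1 returns: [(58250.0,)]
Query 2 returns: [(233000,)]

Reason: AVG vs SUM give different aggregate values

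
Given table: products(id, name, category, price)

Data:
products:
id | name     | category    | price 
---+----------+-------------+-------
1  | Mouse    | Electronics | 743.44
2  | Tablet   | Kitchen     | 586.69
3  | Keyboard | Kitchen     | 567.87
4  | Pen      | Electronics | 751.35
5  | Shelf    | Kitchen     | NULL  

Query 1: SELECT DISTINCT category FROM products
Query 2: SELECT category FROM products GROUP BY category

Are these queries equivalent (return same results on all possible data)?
Yes, equivalent

Both queries return: [('Electronics',), ('Kitchen',)]

Reason: Both get unique categorys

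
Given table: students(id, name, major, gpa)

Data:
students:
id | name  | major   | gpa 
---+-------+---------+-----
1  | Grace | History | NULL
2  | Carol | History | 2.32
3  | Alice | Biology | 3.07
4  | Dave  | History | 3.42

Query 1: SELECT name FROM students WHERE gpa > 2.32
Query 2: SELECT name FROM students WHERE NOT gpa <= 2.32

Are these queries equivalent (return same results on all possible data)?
Yes, equivalent

Both queries return: [('Alice',), ('Dave',)]

Reason: Both filter gpa > 2.32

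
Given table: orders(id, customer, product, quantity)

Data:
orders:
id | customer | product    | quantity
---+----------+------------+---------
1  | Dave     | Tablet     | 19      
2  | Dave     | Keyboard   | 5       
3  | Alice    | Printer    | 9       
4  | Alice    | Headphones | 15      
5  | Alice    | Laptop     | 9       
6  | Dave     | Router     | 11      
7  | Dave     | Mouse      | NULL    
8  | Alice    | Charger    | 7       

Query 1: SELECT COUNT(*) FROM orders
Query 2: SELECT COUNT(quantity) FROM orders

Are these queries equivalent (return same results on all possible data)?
No, not equivalent

Query 1 returns: [(8,)]
Query 2 returns: [(7,)]

Reason: COUNT(*) includes NULLs, COUNT(column) excludes them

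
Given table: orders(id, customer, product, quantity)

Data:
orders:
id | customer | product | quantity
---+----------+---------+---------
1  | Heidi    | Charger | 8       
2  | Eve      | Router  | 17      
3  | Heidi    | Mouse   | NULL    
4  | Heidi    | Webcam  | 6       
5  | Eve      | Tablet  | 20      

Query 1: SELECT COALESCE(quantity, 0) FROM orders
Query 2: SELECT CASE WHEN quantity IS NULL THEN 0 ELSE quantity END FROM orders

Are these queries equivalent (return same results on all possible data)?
Yes, equivalent

Both queries return: [(0,), (6,), (8,), (17,), (20,)]

Reason: COALESCE vs CASE for NULL handling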